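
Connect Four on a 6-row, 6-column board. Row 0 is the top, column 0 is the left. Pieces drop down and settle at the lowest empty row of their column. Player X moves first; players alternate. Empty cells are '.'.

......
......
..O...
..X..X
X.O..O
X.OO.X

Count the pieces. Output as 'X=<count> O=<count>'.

X=5 O=5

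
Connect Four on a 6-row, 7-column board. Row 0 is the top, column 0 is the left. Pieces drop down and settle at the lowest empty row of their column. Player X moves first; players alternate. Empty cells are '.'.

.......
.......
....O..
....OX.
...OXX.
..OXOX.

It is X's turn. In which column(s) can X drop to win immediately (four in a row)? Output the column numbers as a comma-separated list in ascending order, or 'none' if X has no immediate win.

col 0: drop X → no win
col 1: drop X → no win
col 2: drop X → no win
col 3: drop X → no win
col 4: drop X → no win
col 5: drop X → WIN!
col 6: drop X → no win

Answer: 5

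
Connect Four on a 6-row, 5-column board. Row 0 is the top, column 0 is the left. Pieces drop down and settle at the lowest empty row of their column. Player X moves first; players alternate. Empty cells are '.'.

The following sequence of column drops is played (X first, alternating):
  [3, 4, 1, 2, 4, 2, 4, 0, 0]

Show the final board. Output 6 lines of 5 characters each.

Move 1: X drops in col 3, lands at row 5
Move 2: O drops in col 4, lands at row 5
Move 3: X drops in col 1, lands at row 5
Move 4: O drops in col 2, lands at row 5
Move 5: X drops in col 4, lands at row 4
Move 6: O drops in col 2, lands at row 4
Move 7: X drops in col 4, lands at row 3
Move 8: O drops in col 0, lands at row 5
Move 9: X drops in col 0, lands at row 4

Answer: .....
.....
.....
....X
X.O.X
OXOXO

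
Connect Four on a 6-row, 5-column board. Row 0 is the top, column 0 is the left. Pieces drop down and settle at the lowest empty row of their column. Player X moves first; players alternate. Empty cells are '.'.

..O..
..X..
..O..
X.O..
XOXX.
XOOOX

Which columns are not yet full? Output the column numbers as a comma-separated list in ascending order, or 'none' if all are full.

Answer: 0,1,3,4

Derivation:
col 0: top cell = '.' → open
col 1: top cell = '.' → open
col 2: top cell = 'O' → FULL
col 3: top cell = '.' → open
col 4: top cell = '.' → open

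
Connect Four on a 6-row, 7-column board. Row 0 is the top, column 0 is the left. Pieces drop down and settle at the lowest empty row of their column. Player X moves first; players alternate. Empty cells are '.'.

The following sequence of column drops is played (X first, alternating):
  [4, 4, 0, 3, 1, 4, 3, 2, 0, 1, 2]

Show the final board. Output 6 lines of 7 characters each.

Move 1: X drops in col 4, lands at row 5
Move 2: O drops in col 4, lands at row 4
Move 3: X drops in col 0, lands at row 5
Move 4: O drops in col 3, lands at row 5
Move 5: X drops in col 1, lands at row 5
Move 6: O drops in col 4, lands at row 3
Move 7: X drops in col 3, lands at row 4
Move 8: O drops in col 2, lands at row 5
Move 9: X drops in col 0, lands at row 4
Move 10: O drops in col 1, lands at row 4
Move 11: X drops in col 2, lands at row 4

Answer: .......
.......
.......
....O..
XOXXO..
XXOOX..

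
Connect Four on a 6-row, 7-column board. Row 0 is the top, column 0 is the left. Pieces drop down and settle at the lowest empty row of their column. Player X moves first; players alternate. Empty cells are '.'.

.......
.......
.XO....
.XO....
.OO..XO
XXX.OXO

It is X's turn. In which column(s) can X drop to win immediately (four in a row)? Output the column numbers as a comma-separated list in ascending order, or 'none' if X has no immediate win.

col 0: drop X → no win
col 1: drop X → no win
col 2: drop X → no win
col 3: drop X → WIN!
col 4: drop X → no win
col 5: drop X → no win
col 6: drop X → no win

Answer: 3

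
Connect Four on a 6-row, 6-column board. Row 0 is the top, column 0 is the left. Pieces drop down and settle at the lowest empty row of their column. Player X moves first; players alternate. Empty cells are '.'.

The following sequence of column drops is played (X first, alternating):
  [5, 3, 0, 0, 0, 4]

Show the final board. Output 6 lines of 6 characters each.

Move 1: X drops in col 5, lands at row 5
Move 2: O drops in col 3, lands at row 5
Move 3: X drops in col 0, lands at row 5
Move 4: O drops in col 0, lands at row 4
Move 5: X drops in col 0, lands at row 3
Move 6: O drops in col 4, lands at row 5

Answer: ......
......
......
X.....
O.....
X..OOX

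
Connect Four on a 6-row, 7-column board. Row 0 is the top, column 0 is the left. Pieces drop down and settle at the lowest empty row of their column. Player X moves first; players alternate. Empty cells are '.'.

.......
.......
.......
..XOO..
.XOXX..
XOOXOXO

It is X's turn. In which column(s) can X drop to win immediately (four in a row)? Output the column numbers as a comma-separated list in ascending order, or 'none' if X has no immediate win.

col 0: drop X → no win
col 1: drop X → no win
col 2: drop X → no win
col 3: drop X → WIN!
col 4: drop X → no win
col 5: drop X → no win
col 6: drop X → no win

Answer: 3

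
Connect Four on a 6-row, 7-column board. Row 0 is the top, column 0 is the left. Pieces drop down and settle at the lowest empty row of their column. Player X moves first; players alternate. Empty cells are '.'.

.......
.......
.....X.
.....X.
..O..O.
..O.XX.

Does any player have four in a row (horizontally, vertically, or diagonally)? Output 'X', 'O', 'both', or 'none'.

none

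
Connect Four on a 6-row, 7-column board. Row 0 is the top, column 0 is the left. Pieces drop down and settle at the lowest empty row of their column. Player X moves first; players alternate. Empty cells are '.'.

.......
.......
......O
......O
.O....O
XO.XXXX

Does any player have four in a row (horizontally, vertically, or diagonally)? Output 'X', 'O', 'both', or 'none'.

X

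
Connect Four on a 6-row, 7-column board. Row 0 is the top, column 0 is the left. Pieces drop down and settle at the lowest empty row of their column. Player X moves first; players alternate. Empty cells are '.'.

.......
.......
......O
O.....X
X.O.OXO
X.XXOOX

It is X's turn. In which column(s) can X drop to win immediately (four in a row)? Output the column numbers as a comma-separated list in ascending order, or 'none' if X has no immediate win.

Answer: 1

Derivation:
col 0: drop X → no win
col 1: drop X → WIN!
col 2: drop X → no win
col 3: drop X → no win
col 4: drop X → no win
col 5: drop X → no win
col 6: drop X → no win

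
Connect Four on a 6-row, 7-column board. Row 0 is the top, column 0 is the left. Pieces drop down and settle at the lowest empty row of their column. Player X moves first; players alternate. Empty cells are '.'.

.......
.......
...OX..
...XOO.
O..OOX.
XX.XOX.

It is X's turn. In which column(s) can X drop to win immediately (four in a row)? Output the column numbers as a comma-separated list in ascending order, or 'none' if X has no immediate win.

Answer: 2

Derivation:
col 0: drop X → no win
col 1: drop X → no win
col 2: drop X → WIN!
col 3: drop X → no win
col 4: drop X → no win
col 5: drop X → no win
col 6: drop X → no win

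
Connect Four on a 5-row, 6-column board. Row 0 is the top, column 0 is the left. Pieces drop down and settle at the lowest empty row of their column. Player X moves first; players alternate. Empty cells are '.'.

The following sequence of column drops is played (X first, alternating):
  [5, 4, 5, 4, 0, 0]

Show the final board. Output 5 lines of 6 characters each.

Move 1: X drops in col 5, lands at row 4
Move 2: O drops in col 4, lands at row 4
Move 3: X drops in col 5, lands at row 3
Move 4: O drops in col 4, lands at row 3
Move 5: X drops in col 0, lands at row 4
Move 6: O drops in col 0, lands at row 3

Answer: ......
......
......
O...OX
X...OX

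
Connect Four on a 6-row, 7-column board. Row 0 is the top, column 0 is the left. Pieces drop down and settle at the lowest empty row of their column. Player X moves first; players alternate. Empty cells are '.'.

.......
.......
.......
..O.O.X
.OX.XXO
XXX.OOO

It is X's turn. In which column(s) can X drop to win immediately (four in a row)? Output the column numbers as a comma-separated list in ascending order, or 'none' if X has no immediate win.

col 0: drop X → no win
col 1: drop X → no win
col 2: drop X → no win
col 3: drop X → WIN!
col 4: drop X → no win
col 5: drop X → no win
col 6: drop X → no win

Answer: 3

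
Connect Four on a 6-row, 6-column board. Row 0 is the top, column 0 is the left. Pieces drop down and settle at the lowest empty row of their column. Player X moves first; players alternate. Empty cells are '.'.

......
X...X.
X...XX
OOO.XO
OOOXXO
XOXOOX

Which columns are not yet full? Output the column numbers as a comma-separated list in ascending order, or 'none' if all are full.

Answer: 0,1,2,3,4,5

Derivation:
col 0: top cell = '.' → open
col 1: top cell = '.' → open
col 2: top cell = '.' → open
col 3: top cell = '.' → open
col 4: top cell = '.' → open
col 5: top cell = '.' → open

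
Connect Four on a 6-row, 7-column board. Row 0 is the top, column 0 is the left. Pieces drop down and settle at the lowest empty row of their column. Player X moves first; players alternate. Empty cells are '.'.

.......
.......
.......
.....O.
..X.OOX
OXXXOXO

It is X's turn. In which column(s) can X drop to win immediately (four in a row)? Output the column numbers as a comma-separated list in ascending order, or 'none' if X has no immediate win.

col 0: drop X → no win
col 1: drop X → no win
col 2: drop X → no win
col 3: drop X → no win
col 4: drop X → no win
col 5: drop X → no win
col 6: drop X → no win

Answer: none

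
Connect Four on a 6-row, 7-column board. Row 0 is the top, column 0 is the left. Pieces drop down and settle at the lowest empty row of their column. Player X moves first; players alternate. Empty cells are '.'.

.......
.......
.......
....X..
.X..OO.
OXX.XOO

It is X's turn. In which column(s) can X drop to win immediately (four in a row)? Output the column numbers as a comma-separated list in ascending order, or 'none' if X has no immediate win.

Answer: 3

Derivation:
col 0: drop X → no win
col 1: drop X → no win
col 2: drop X → no win
col 3: drop X → WIN!
col 4: drop X → no win
col 5: drop X → no win
col 6: drop X → no win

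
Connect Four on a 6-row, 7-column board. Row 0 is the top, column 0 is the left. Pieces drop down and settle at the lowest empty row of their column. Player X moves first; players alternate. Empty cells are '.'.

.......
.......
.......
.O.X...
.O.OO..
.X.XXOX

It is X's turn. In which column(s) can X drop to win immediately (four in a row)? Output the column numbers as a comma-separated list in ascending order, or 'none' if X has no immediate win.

col 0: drop X → no win
col 1: drop X → no win
col 2: drop X → WIN!
col 3: drop X → no win
col 4: drop X → no win
col 5: drop X → no win
col 6: drop X → no win

Answer: 2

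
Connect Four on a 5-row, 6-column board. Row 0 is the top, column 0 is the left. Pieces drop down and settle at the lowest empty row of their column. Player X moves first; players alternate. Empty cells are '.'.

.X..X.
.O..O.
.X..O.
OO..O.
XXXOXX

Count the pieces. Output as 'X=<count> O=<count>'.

X=8 O=7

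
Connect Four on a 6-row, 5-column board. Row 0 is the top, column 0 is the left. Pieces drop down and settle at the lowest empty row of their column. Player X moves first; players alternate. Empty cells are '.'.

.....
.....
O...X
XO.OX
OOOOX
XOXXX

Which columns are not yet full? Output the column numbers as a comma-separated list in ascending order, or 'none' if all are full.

Answer: 0,1,2,3,4

Derivation:
col 0: top cell = '.' → open
col 1: top cell = '.' → open
col 2: top cell = '.' → open
col 3: top cell = '.' → open
col 4: top cell = '.' → open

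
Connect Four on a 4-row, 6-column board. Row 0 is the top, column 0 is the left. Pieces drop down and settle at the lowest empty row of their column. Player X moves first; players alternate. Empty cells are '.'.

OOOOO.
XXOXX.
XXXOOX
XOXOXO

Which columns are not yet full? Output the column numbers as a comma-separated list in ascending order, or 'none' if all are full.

col 0: top cell = 'O' → FULL
col 1: top cell = 'O' → FULL
col 2: top cell = 'O' → FULL
col 3: top cell = 'O' → FULL
col 4: top cell = 'O' → FULL
col 5: top cell = '.' → open

Answer: 5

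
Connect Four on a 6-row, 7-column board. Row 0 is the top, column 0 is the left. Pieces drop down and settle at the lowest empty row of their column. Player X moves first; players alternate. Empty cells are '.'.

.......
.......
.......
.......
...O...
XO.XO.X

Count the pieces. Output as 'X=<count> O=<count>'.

X=3 O=3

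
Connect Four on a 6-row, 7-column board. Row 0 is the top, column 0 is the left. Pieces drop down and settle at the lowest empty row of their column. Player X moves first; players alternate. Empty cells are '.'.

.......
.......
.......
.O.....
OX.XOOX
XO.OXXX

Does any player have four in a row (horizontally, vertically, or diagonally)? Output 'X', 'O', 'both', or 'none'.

none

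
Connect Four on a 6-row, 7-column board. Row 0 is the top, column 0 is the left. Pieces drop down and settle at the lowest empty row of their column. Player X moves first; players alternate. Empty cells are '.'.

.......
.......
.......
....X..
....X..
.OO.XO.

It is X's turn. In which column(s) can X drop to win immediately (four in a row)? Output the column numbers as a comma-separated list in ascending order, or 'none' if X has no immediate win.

col 0: drop X → no win
col 1: drop X → no win
col 2: drop X → no win
col 3: drop X → no win
col 4: drop X → WIN!
col 5: drop X → no win
col 6: drop X → no win

Answer: 4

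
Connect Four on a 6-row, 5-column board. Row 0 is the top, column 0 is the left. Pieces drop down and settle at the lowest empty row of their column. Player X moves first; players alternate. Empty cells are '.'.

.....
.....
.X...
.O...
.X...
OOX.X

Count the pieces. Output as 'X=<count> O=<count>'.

X=4 O=3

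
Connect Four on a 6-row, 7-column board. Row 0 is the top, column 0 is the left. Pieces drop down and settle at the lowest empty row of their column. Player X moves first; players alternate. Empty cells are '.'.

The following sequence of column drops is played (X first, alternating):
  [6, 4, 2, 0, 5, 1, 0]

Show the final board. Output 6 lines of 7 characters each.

Answer: .......
.......
.......
.......
X......
OOX.OXX

Derivation:
Move 1: X drops in col 6, lands at row 5
Move 2: O drops in col 4, lands at row 5
Move 3: X drops in col 2, lands at row 5
Move 4: O drops in col 0, lands at row 5
Move 5: X drops in col 5, lands at row 5
Move 6: O drops in col 1, lands at row 5
Move 7: X drops in col 0, lands at row 4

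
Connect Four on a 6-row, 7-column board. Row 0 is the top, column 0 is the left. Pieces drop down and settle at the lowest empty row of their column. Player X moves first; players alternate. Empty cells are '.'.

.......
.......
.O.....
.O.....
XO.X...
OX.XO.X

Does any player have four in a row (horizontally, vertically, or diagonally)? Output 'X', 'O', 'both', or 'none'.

none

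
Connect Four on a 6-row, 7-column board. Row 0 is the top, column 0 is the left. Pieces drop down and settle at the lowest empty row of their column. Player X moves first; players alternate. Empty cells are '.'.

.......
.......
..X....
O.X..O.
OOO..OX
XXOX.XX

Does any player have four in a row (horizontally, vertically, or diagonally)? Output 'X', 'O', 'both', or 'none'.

none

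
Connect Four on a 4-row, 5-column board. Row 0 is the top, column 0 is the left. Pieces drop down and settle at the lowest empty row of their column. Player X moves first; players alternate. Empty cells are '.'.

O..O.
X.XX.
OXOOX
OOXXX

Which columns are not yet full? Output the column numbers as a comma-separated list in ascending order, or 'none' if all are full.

col 0: top cell = 'O' → FULL
col 1: top cell = '.' → open
col 2: top cell = '.' → open
col 3: top cell = 'O' → FULL
col 4: top cell = '.' → open

Answer: 1,2,4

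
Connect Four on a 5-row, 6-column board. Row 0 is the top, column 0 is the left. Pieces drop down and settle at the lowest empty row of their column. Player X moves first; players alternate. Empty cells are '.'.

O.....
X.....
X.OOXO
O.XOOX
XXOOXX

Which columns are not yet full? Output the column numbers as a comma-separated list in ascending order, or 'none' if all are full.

Answer: 1,2,3,4,5

Derivation:
col 0: top cell = 'O' → FULL
col 1: top cell = '.' → open
col 2: top cell = '.' → open
col 3: top cell = '.' → open
col 4: top cell = '.' → open
col 5: top cell = '.' → open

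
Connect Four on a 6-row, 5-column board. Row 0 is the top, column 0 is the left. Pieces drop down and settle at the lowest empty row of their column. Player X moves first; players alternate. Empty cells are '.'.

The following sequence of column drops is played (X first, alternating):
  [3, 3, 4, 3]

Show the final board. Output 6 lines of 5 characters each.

Answer: .....
.....
.....
...O.
...O.
...XX

Derivation:
Move 1: X drops in col 3, lands at row 5
Move 2: O drops in col 3, lands at row 4
Move 3: X drops in col 4, lands at row 5
Move 4: O drops in col 3, lands at row 3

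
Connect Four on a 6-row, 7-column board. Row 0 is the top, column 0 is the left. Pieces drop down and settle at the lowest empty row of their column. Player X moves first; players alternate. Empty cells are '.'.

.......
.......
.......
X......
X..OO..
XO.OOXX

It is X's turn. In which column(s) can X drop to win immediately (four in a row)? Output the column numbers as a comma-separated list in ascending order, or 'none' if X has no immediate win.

col 0: drop X → WIN!
col 1: drop X → no win
col 2: drop X → no win
col 3: drop X → no win
col 4: drop X → no win
col 5: drop X → no win
col 6: drop X → no win

Answer: 0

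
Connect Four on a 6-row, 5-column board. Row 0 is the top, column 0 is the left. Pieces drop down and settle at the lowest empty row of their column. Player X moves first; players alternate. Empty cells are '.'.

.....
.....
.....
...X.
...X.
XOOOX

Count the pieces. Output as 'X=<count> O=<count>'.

X=4 O=3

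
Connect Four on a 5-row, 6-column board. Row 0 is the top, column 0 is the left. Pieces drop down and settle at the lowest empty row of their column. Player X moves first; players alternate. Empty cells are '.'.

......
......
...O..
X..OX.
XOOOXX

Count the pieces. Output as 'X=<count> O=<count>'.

X=5 O=5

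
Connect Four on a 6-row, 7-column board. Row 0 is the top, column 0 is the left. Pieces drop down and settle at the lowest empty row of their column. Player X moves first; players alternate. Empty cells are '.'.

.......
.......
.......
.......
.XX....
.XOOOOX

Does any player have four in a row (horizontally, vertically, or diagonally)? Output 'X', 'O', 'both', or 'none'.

O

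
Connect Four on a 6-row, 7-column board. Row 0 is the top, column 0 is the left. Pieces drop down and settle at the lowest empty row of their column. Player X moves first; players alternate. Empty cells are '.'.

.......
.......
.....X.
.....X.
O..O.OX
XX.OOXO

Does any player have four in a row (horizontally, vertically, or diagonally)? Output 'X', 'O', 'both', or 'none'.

none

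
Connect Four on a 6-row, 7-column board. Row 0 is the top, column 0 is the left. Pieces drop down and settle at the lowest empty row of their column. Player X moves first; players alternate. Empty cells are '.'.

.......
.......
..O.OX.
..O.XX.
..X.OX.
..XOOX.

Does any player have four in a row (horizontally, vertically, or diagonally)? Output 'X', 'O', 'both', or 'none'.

X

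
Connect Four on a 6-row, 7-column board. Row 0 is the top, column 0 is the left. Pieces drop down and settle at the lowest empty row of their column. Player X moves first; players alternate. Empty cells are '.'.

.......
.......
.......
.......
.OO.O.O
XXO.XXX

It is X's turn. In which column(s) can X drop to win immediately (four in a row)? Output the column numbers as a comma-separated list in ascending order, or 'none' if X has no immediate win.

Answer: 3

Derivation:
col 0: drop X → no win
col 1: drop X → no win
col 2: drop X → no win
col 3: drop X → WIN!
col 4: drop X → no win
col 5: drop X → no win
col 6: drop X → no win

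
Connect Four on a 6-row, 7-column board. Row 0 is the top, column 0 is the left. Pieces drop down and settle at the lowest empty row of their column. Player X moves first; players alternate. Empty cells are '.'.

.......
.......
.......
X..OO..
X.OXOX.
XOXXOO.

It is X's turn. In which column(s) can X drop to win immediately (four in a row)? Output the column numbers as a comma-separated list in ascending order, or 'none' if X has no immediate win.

Answer: 0

Derivation:
col 0: drop X → WIN!
col 1: drop X → no win
col 2: drop X → no win
col 3: drop X → no win
col 4: drop X → no win
col 5: drop X → no win
col 6: drop X → no win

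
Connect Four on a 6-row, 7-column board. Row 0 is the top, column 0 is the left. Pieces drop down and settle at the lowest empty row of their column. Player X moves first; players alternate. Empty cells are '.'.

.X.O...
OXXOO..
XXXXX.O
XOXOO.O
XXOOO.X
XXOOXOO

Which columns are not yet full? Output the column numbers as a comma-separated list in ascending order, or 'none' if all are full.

Answer: 0,2,4,5,6

Derivation:
col 0: top cell = '.' → open
col 1: top cell = 'X' → FULL
col 2: top cell = '.' → open
col 3: top cell = 'O' → FULL
col 4: top cell = '.' → open
col 5: top cell = '.' → open
col 6: top cell = '.' → open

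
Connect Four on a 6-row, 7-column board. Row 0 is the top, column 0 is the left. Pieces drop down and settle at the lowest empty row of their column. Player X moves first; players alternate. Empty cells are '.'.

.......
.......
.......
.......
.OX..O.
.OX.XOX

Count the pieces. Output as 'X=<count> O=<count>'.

X=4 O=4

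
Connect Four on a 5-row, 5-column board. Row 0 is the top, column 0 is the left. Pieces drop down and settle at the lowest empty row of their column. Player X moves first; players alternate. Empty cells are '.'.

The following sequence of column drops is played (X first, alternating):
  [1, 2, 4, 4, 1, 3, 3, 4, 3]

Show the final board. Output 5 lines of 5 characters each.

Answer: .....
.....
...XO
.X.XO
.XOOX

Derivation:
Move 1: X drops in col 1, lands at row 4
Move 2: O drops in col 2, lands at row 4
Move 3: X drops in col 4, lands at row 4
Move 4: O drops in col 4, lands at row 3
Move 5: X drops in col 1, lands at row 3
Move 6: O drops in col 3, lands at row 4
Move 7: X drops in col 3, lands at row 3
Move 8: O drops in col 4, lands at row 2
Move 9: X drops in col 3, lands at row 2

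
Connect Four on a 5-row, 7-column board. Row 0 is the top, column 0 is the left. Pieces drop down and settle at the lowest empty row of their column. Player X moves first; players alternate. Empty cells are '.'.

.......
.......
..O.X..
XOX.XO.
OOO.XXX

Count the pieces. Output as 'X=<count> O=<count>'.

X=7 O=6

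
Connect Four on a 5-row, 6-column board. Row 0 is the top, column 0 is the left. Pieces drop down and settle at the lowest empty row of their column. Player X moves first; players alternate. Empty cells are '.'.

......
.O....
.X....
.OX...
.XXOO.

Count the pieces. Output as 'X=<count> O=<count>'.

X=4 O=4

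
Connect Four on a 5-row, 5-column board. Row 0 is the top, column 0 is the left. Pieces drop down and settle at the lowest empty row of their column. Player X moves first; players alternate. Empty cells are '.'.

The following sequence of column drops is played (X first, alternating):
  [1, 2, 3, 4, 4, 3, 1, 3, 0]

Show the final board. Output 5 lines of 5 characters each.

Move 1: X drops in col 1, lands at row 4
Move 2: O drops in col 2, lands at row 4
Move 3: X drops in col 3, lands at row 4
Move 4: O drops in col 4, lands at row 4
Move 5: X drops in col 4, lands at row 3
Move 6: O drops in col 3, lands at row 3
Move 7: X drops in col 1, lands at row 3
Move 8: O drops in col 3, lands at row 2
Move 9: X drops in col 0, lands at row 4

Answer: .....
.....
...O.
.X.OX
XXOXO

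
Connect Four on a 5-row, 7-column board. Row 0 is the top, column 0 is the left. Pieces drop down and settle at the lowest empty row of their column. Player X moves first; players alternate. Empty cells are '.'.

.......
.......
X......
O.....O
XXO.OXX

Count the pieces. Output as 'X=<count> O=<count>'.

X=5 O=4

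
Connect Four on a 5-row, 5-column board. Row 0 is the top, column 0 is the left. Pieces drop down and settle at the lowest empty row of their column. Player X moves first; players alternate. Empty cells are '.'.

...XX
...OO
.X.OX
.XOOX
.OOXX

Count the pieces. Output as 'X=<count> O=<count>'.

X=8 O=7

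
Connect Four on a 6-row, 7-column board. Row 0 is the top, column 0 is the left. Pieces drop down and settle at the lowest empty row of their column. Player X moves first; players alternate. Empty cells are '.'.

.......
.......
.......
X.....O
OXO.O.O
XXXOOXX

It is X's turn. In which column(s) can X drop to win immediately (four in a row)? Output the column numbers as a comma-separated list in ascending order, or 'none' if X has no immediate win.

col 0: drop X → no win
col 1: drop X → no win
col 2: drop X → no win
col 3: drop X → no win
col 4: drop X → no win
col 5: drop X → no win
col 6: drop X → no win

Answer: none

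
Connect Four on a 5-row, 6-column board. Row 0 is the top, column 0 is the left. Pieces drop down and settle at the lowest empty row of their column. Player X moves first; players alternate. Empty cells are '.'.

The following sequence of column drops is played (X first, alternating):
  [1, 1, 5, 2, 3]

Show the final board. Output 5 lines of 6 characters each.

Answer: ......
......
......
.O....
.XOX.X

Derivation:
Move 1: X drops in col 1, lands at row 4
Move 2: O drops in col 1, lands at row 3
Move 3: X drops in col 5, lands at row 4
Move 4: O drops in col 2, lands at row 4
Move 5: X drops in col 3, lands at row 4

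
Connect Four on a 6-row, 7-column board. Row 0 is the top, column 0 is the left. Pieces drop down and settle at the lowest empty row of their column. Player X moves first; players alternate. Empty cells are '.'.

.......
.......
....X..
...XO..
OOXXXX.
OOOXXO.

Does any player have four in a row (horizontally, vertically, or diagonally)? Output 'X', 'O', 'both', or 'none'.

X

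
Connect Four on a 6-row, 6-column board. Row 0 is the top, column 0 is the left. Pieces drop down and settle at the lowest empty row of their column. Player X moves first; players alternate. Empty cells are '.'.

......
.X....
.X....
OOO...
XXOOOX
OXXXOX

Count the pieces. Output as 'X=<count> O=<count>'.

X=9 O=8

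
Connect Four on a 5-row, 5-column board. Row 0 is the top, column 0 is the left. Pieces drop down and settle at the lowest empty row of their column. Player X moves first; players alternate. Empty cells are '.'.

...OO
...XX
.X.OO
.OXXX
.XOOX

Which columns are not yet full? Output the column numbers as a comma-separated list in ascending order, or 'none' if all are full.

col 0: top cell = '.' → open
col 1: top cell = '.' → open
col 2: top cell = '.' → open
col 3: top cell = 'O' → FULL
col 4: top cell = 'O' → FULL

Answer: 0,1,2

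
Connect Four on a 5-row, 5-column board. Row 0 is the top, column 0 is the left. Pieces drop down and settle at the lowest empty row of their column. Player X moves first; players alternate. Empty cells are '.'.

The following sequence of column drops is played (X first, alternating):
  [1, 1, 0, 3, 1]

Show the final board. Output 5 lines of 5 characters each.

Answer: .....
.....
.X...
.O...
XX.O.

Derivation:
Move 1: X drops in col 1, lands at row 4
Move 2: O drops in col 1, lands at row 3
Move 3: X drops in col 0, lands at row 4
Move 4: O drops in col 3, lands at row 4
Move 5: X drops in col 1, lands at row 2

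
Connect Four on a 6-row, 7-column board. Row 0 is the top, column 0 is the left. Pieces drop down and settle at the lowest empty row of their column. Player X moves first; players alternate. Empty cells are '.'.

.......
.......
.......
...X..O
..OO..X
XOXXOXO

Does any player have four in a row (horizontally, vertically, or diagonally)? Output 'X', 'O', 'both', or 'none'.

none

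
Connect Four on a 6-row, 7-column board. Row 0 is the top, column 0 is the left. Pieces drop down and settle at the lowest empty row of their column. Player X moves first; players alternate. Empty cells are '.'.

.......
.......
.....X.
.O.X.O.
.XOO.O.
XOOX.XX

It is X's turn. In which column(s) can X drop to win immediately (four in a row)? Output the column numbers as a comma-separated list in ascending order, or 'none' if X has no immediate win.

Answer: 4

Derivation:
col 0: drop X → no win
col 1: drop X → no win
col 2: drop X → no win
col 3: drop X → no win
col 4: drop X → WIN!
col 5: drop X → no win
col 6: drop X → no win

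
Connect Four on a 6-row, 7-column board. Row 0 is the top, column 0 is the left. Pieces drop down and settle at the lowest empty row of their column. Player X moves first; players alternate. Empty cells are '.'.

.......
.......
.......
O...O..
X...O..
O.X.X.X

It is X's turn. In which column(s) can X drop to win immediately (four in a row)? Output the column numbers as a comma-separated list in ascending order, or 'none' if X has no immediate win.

col 0: drop X → no win
col 1: drop X → no win
col 2: drop X → no win
col 3: drop X → no win
col 4: drop X → no win
col 5: drop X → no win
col 6: drop X → no win

Answer: none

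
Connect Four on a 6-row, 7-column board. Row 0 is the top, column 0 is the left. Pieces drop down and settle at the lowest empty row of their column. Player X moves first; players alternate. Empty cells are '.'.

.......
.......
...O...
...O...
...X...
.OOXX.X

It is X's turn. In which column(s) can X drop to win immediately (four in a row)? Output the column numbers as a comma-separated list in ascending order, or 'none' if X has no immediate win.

Answer: 5

Derivation:
col 0: drop X → no win
col 1: drop X → no win
col 2: drop X → no win
col 3: drop X → no win
col 4: drop X → no win
col 5: drop X → WIN!
col 6: drop X → no win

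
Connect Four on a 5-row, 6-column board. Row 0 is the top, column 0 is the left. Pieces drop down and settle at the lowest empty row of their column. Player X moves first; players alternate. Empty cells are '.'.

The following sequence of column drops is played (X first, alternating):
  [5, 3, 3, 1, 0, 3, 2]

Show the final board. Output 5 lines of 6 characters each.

Answer: ......
......
...O..
...X..
XOXO.X

Derivation:
Move 1: X drops in col 5, lands at row 4
Move 2: O drops in col 3, lands at row 4
Move 3: X drops in col 3, lands at row 3
Move 4: O drops in col 1, lands at row 4
Move 5: X drops in col 0, lands at row 4
Move 6: O drops in col 3, lands at row 2
Move 7: X drops in col 2, lands at row 4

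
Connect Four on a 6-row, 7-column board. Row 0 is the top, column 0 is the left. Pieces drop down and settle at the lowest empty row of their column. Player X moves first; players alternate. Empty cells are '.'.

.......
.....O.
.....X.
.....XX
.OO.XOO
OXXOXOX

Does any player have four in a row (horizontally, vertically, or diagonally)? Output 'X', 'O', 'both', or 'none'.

none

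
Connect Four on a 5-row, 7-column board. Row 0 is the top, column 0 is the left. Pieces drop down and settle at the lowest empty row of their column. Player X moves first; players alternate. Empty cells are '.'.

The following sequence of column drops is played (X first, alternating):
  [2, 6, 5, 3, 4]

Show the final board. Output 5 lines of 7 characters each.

Move 1: X drops in col 2, lands at row 4
Move 2: O drops in col 6, lands at row 4
Move 3: X drops in col 5, lands at row 4
Move 4: O drops in col 3, lands at row 4
Move 5: X drops in col 4, lands at row 4

Answer: .......
.......
.......
.......
..XOXXO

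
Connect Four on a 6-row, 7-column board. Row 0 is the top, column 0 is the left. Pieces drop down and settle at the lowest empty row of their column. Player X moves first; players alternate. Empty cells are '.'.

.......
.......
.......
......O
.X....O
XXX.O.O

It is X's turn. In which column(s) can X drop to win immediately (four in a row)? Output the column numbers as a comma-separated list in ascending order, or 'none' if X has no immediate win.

col 0: drop X → no win
col 1: drop X → no win
col 2: drop X → no win
col 3: drop X → WIN!
col 4: drop X → no win
col 5: drop X → no win
col 6: drop X → no win

Answer: 3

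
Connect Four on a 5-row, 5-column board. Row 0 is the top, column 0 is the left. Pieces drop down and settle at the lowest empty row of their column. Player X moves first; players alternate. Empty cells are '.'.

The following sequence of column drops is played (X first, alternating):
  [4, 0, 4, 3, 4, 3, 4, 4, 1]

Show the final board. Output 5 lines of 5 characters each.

Answer: ....O
....X
....X
...OX
OX.OX

Derivation:
Move 1: X drops in col 4, lands at row 4
Move 2: O drops in col 0, lands at row 4
Move 3: X drops in col 4, lands at row 3
Move 4: O drops in col 3, lands at row 4
Move 5: X drops in col 4, lands at row 2
Move 6: O drops in col 3, lands at row 3
Move 7: X drops in col 4, lands at row 1
Move 8: O drops in col 4, lands at row 0
Move 9: X drops in col 1, lands at row 4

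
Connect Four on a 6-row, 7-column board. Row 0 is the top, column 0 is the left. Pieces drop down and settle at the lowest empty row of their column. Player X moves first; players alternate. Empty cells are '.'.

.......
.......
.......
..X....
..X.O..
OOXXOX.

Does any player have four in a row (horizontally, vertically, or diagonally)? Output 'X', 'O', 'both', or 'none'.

none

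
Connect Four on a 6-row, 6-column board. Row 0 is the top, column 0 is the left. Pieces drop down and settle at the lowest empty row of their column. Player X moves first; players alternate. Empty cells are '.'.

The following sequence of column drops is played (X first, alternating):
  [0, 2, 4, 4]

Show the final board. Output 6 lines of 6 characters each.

Move 1: X drops in col 0, lands at row 5
Move 2: O drops in col 2, lands at row 5
Move 3: X drops in col 4, lands at row 5
Move 4: O drops in col 4, lands at row 4

Answer: ......
......
......
......
....O.
X.O.X.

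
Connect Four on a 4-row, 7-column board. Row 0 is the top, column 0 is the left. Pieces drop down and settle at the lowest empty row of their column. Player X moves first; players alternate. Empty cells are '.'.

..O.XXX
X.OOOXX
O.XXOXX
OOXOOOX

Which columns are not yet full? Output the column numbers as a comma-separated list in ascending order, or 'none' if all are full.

col 0: top cell = '.' → open
col 1: top cell = '.' → open
col 2: top cell = 'O' → FULL
col 3: top cell = '.' → open
col 4: top cell = 'X' → FULL
col 5: top cell = 'X' → FULL
col 6: top cell = 'X' → FULL

Answer: 0,1,3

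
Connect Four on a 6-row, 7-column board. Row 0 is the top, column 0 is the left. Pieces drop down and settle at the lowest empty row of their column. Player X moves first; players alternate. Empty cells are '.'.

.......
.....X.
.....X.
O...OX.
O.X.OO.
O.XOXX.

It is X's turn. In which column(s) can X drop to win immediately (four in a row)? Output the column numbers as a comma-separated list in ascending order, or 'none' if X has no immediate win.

Answer: 5

Derivation:
col 0: drop X → no win
col 1: drop X → no win
col 2: drop X → no win
col 3: drop X → no win
col 4: drop X → no win
col 5: drop X → WIN!
col 6: drop X → no win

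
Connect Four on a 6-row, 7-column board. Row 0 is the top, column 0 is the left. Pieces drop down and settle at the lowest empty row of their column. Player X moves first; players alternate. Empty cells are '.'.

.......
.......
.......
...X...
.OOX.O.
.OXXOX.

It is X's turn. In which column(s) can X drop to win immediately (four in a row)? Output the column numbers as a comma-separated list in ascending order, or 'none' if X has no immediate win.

Answer: 3

Derivation:
col 0: drop X → no win
col 1: drop X → no win
col 2: drop X → no win
col 3: drop X → WIN!
col 4: drop X → no win
col 5: drop X → no win
col 6: drop X → no win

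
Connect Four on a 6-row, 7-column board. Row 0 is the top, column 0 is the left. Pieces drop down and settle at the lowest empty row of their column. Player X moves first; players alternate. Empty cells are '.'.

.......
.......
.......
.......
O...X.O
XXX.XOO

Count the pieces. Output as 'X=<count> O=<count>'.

X=5 O=4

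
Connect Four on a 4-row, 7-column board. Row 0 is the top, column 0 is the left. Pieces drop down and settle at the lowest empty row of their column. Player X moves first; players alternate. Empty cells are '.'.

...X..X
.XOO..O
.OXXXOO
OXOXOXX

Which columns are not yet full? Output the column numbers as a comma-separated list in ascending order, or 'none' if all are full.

Answer: 0,1,2,4,5

Derivation:
col 0: top cell = '.' → open
col 1: top cell = '.' → open
col 2: top cell = '.' → open
col 3: top cell = 'X' → FULL
col 4: top cell = '.' → open
col 5: top cell = '.' → open
col 6: top cell = 'X' → FULL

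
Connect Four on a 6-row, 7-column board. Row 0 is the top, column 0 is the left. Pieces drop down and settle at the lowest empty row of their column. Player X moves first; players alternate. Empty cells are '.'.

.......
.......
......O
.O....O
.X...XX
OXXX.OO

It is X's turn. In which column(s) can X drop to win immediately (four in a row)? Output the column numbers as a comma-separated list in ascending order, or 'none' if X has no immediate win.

Answer: 4

Derivation:
col 0: drop X → no win
col 1: drop X → no win
col 2: drop X → no win
col 3: drop X → no win
col 4: drop X → WIN!
col 5: drop X → no win
col 6: drop X → no win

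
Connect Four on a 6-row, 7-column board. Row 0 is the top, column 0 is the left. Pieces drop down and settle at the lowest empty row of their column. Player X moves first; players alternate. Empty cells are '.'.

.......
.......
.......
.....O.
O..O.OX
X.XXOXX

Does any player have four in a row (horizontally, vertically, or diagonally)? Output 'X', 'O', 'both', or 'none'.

none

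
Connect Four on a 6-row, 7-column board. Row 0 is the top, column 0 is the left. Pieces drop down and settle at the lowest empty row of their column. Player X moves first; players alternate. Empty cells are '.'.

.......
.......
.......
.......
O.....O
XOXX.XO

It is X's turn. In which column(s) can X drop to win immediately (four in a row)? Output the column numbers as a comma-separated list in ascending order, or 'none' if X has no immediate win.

col 0: drop X → no win
col 1: drop X → no win
col 2: drop X → no win
col 3: drop X → no win
col 4: drop X → WIN!
col 5: drop X → no win
col 6: drop X → no win

Answer: 4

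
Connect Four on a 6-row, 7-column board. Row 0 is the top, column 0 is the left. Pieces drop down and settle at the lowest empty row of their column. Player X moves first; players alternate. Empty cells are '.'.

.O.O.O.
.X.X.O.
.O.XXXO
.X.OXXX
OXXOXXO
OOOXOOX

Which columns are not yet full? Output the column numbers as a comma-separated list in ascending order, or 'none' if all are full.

col 0: top cell = '.' → open
col 1: top cell = 'O' → FULL
col 2: top cell = '.' → open
col 3: top cell = 'O' → FULL
col 4: top cell = '.' → open
col 5: top cell = 'O' → FULL
col 6: top cell = '.' → open

Answer: 0,2,4,6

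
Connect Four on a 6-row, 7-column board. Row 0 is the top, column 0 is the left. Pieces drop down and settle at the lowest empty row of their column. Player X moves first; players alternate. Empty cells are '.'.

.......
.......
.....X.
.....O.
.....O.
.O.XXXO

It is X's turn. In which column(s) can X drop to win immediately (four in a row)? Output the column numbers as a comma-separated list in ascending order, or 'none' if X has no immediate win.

col 0: drop X → no win
col 1: drop X → no win
col 2: drop X → WIN!
col 3: drop X → no win
col 4: drop X → no win
col 5: drop X → no win
col 6: drop X → no win

Answer: 2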